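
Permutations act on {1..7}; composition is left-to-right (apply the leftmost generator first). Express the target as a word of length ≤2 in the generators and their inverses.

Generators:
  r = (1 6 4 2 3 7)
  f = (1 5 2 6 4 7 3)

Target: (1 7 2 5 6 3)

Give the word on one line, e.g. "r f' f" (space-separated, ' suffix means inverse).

  after f': (1 3 7 4 6 2 5)
  after r: (1 7 2 5 6 3)

f' r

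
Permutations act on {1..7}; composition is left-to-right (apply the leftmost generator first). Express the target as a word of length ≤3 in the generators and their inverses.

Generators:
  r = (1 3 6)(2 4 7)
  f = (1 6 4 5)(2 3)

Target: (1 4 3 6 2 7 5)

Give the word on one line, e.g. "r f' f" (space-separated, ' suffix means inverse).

r' f

  after r': (1 6 3)(2 7 4)
  after f: (1 4 3 6 2 7 5)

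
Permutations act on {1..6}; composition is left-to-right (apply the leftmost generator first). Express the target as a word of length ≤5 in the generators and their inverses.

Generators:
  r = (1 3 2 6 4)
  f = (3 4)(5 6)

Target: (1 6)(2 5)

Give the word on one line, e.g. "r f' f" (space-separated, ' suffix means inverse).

  after r: (1 3 2 6 4)
  after f: (1 4)(2 5 6 3)
  after r': (1 6)(2 5)

r f r'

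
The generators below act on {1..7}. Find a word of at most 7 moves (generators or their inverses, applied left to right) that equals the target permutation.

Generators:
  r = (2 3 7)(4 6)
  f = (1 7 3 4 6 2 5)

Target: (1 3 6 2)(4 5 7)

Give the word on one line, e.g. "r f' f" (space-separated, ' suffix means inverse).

  after r: (2 3 7)(4 6)
  after r: (2 7 3)
  after r: (4 6)
  after f: (1 7 3 4 2 5)
  after f: (1 3 6 2)(4 5 7)

r r r f f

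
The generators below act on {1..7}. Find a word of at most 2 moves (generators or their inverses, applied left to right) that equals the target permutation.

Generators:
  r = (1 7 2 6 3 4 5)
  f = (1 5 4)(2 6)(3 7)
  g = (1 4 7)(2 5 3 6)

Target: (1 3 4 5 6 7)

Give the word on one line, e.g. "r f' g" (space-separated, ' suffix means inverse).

g' f

  after g': (1 7 4)(2 6 3 5)
  after f: (1 3 4 5 6 7)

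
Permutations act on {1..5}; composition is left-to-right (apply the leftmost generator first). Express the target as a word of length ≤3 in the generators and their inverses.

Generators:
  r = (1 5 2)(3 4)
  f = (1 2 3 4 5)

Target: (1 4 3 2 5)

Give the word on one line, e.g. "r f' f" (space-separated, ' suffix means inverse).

  after r': (1 2 5)(3 4)
  after r': (1 5 2)
  after f': (1 4 3 2 5)

r' r' f'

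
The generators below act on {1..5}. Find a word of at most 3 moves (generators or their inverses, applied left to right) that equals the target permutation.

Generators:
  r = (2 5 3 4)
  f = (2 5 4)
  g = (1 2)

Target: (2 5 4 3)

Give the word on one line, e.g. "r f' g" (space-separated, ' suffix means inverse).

  after r': (2 4 3 5)
  after f': (2 5 4 3)

r' f'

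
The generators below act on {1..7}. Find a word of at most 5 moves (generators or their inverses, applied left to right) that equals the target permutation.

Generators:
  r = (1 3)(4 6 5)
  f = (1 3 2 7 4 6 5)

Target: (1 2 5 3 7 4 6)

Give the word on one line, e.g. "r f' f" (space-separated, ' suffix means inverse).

f f r r

  after f: (1 3 2 7 4 6 5)
  after f: (1 2 4 5 3 7 6)
  after r: (1 2 6 3 7 5)
  after r: (1 2 5 3 7 4 6)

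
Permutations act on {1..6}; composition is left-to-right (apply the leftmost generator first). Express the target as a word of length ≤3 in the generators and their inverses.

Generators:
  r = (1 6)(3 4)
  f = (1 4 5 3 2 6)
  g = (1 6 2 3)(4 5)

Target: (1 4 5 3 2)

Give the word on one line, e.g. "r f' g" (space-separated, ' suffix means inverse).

g' r'

  after g': (1 3 2 6)(4 5)
  after r': (1 4 5 3 2)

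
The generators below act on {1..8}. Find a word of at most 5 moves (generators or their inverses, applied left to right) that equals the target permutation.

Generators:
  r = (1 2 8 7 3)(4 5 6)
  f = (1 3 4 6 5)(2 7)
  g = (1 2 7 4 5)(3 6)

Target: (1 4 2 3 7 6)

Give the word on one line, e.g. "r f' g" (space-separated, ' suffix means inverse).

f' f' g g f'

  after f': (1 5 6 4 3)(2 7)
  after f': (1 6 3 5 4)
  after g: (1 3)(2 7 4)
  after g: (1 6 3 2 4 7 5)
  after f': (1 4 2 3 7 6)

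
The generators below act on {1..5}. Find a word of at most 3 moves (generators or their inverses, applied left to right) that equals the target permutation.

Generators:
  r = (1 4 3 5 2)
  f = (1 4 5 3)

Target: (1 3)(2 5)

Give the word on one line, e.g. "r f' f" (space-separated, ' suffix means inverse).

  after r: (1 4 3 5 2)
  after f: (1 5 2 4)
  after f: (1 3)(2 5)

r f f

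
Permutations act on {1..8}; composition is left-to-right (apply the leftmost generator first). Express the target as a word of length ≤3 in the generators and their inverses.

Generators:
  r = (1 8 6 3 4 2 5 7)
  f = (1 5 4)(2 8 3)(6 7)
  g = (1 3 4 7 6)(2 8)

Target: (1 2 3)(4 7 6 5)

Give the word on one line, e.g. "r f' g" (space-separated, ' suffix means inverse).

  after g: (1 3 4 7 6)(2 8)
  after f': (1 8 3 5)(4 6)
  after f': (1 2 3)(4 7 6 5)

g f' f'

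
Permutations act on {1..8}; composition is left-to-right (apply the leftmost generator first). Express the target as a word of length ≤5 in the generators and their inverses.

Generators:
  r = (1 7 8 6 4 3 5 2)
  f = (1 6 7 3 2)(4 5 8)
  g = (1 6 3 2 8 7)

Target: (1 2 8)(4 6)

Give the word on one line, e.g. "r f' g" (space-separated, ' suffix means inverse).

  after f': (1 2 3 7 6)(4 8 5)
  after f': (1 3 6 2 7)(4 5 8)
  after r: (1 5 6)(2 8 3 4)
  after g: (1 5 3 4 8 2 7)
  after r: (1 2 8)(4 6)

f' f' r g r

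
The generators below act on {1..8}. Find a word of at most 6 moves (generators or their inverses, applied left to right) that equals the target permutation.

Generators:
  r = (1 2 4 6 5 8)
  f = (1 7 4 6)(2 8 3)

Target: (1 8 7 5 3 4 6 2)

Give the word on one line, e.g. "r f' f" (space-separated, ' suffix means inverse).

f r' f r' f

  after f: (1 7 4 6)(2 8 3)
  after r': (1 7 2 5 6 8 3)
  after f: (1 4 6 3 7 8 2 5)
  after r': (1 2 6 3 7 5 8)
  after f: (1 8 7 5 3 4 6 2)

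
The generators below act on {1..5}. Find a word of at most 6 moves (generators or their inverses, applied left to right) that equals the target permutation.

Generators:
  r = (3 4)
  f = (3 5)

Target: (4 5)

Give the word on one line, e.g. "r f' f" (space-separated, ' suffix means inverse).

  after r': (3 4)
  after f': (3 4 5)
  after r': (4 5)
  after r': (3 4 5)
  after r': (4 5)

r' f' r' r' r'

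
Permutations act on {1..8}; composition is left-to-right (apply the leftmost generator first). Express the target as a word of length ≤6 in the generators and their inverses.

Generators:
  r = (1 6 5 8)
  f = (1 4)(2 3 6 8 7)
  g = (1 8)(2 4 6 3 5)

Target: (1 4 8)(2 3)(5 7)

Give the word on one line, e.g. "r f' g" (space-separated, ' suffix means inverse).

  after g': (1 8)(2 5 3 6 4)
  after f': (1 6)(2 5)(4 7 8)
  after r': (2 6 8 4 7 5)
  after f': (1 4 8)(2 3)(5 7)

g' f' r' f'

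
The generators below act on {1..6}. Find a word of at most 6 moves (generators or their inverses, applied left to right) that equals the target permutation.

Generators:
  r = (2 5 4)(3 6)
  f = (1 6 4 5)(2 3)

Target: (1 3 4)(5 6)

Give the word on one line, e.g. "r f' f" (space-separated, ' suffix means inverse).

  after r: (2 5 4)(3 6)
  after r: (2 4 5)
  after f: (1 6 4)(2 5 3)
  after r': (1 3 4)(5 6)

r r f r'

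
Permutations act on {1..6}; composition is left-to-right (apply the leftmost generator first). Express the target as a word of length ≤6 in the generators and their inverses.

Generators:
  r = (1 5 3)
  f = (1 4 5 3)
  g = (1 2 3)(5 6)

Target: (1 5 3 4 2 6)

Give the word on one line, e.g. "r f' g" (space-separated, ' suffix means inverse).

g' f' f' g' f

  after g': (1 3 2)(5 6)
  after f': (1 5 6 4)(2 3)
  after f': (1 4 3 2 5 6)
  after g': (1 4 2 6 3)
  after f: (1 5 3 4 2 6)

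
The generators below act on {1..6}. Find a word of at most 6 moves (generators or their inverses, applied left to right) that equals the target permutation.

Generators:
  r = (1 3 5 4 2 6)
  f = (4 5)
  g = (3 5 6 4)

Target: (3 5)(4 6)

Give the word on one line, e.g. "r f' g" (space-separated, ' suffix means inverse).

  after f: (4 5)
  after g: (3 5)(4 6)
  after f': (3 4 6 5)
  after f': (3 5)(4 6)

f g f' f'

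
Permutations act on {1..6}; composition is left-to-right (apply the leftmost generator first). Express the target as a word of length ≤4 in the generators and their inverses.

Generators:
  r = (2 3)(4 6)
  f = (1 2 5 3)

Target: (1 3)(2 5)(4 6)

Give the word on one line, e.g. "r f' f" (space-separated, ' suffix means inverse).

r f'

  after r: (2 3)(4 6)
  after f': (1 3)(2 5)(4 6)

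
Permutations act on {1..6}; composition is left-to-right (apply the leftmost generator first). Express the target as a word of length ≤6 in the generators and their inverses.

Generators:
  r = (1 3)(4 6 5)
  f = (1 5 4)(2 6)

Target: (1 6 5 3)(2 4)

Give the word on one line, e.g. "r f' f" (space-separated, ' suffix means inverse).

  after r': (1 3)(4 5 6)
  after r': (4 6 5)
  after f: (1 5)(2 6 4)
  after r': (1 6 5 3)(2 4)

r' r' f r'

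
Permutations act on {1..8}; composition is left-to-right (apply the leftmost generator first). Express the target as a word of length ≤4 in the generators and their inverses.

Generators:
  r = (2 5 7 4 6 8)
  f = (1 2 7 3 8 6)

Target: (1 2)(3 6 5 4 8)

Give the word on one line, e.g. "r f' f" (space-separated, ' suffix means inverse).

f' r r

  after f': (1 6 8 3 7 2)
  after r: (1 8 3 4 6 2)(5 7)
  after r: (1 2)(3 6 5 4 8)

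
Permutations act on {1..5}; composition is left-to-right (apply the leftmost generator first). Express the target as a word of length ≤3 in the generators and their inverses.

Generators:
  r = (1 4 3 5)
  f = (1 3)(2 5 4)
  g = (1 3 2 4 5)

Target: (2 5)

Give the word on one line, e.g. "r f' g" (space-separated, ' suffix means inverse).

  after r: (1 4 3 5)
  after r: (1 3)(4 5)
  after f: (2 5)

r r f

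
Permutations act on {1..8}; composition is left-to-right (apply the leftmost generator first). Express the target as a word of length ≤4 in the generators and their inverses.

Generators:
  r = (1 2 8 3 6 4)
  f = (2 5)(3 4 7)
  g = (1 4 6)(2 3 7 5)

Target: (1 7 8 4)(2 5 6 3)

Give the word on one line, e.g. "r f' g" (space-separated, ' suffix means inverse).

r f r' g'

  after r: (1 2 8 3 6 4)
  after f: (1 5 2 8 4)(3 6 7)
  after r': (1 5)(6 7 8)
  after g': (1 7 8 4)(2 5 6 3)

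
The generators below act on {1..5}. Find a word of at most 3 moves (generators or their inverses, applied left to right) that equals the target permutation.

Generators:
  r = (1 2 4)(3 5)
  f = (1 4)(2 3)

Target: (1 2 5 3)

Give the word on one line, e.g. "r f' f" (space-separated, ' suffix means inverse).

  after f': (1 4)(2 3)
  after r': (1 2 5 3)

f' r'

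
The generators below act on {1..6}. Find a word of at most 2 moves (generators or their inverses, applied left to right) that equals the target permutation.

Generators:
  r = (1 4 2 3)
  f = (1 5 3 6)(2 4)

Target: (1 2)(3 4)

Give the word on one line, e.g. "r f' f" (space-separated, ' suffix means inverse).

r' r'

  after r': (1 3 2 4)
  after r': (1 2)(3 4)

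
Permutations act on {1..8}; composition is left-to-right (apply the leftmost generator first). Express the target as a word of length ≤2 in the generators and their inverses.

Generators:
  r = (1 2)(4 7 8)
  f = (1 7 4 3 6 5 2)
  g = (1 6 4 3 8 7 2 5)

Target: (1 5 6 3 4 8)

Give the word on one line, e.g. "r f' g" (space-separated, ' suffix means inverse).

r' f'

  after r': (1 2)(4 8 7)
  after f': (1 5 6 3 4 8)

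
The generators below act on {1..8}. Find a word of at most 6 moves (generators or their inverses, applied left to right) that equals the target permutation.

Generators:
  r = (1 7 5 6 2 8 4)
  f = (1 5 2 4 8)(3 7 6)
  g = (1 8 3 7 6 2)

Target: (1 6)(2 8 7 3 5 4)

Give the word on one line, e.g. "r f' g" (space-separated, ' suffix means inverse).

r' f' g' r g'

  after r': (1 4 8 2 6 5 7)
  after f': (1 2 7 8 5 3 6)
  after g': (1 6 2 3 7)(5 8)
  after r: (1 2 3 5 4)(6 8)
  after g': (1 6)(2 8 7 3 5 4)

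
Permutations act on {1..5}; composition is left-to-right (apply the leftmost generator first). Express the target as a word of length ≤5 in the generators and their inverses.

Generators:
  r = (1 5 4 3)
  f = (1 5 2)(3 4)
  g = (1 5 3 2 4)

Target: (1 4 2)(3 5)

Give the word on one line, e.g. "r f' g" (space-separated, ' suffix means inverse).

  after r': (1 3 4 5)
  after g': (1 5 4)(2 3)
  after g': (2 5)
  after g': (1 4 2)(3 5)

r' g' g' g'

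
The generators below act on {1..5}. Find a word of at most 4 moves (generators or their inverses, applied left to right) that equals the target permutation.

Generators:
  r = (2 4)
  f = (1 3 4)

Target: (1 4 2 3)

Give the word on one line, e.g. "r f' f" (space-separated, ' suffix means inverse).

  after r: (2 4)
  after f': (1 4 2 3)
  after r: (1 2 3)
  after r: (1 4 2 3)

r f' r r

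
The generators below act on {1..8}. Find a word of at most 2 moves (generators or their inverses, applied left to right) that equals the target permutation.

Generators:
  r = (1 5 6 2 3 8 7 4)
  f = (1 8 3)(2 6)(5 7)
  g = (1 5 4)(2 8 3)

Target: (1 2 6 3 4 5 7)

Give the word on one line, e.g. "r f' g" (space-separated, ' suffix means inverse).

f g'

  after f: (1 8 3)(2 6)(5 7)
  after g': (1 2 6 3 4 5 7)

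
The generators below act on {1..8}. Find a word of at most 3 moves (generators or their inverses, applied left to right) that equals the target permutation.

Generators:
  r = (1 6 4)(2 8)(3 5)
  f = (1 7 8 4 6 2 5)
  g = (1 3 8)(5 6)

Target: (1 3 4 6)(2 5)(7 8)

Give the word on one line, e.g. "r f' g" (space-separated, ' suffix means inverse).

  after g: (1 3 8)(5 6)
  after f: (1 3 4 6)(2 5)(7 8)

g f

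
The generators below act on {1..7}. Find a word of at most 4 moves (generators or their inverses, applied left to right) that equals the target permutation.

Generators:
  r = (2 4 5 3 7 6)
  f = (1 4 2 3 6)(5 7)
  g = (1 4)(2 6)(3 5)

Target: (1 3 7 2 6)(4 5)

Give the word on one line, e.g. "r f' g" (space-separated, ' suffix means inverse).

r f' f'

  after r: (2 4 5 3 7 6)
  after f': (1 6 4 7 3 5 2)
  after f': (1 3 7 2 6)(4 5)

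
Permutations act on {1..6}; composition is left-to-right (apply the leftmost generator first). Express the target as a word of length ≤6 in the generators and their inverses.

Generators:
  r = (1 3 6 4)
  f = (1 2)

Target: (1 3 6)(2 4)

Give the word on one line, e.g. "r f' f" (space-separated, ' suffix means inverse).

r r f r' f'

  after r: (1 3 6 4)
  after r: (1 6)(3 4)
  after f: (1 6 2)(3 4)
  after r': (1 3 6 2 4)
  after f': (1 3 6)(2 4)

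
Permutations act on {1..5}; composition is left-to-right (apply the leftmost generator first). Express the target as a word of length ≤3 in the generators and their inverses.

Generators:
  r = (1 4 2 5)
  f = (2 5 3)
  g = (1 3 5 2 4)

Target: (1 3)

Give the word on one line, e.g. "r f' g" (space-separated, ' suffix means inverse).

  after r': (1 5 2 4)
  after g': (1 3)

r' g'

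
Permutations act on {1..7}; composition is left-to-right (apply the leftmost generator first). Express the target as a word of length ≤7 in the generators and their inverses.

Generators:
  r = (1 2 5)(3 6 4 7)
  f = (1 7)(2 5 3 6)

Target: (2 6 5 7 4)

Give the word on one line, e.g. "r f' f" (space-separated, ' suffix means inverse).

  after r: (1 2 5)(3 6 4 7)
  after r: (1 5 2)(3 4)(6 7)
  after f': (1 2 7 3 4 5 6)
  after r: (1 5 4)(2 3 7 6)
  after r: (2 6 5 7 4)

r r f' r r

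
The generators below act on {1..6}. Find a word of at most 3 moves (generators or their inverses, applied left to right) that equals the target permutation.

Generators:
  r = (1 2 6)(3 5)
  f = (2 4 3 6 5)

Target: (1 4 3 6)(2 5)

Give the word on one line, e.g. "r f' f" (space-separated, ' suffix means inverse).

  after r': (1 6 2)(3 5)
  after r': (1 2 6)
  after f: (1 4 3 6)(2 5)

r' r' f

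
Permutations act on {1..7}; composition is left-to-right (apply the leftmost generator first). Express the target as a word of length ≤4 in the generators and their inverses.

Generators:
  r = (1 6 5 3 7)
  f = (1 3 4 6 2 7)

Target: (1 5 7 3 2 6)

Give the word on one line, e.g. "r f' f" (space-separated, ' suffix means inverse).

f r' f f

  after f: (1 3 4 6 2 7)
  after r': (1 5 6 2 3 4)
  after f: (1 5 2 4 3 6 7)
  after f: (1 5 7 3 2 6)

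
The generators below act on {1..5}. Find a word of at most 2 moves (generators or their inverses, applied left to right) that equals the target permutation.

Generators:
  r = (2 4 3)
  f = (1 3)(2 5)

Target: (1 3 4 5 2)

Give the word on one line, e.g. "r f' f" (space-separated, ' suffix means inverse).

  after r': (2 3 4)
  after f: (1 3 4 5 2)

r' f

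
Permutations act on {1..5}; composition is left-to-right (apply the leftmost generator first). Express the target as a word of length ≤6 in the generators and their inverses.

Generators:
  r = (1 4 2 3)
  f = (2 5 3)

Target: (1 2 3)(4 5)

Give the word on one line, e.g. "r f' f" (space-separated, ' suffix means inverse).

r r f' r'

  after r: (1 4 2 3)
  after r: (1 2)(3 4)
  after f': (1 3 4 5 2)
  after r': (1 2 3)(4 5)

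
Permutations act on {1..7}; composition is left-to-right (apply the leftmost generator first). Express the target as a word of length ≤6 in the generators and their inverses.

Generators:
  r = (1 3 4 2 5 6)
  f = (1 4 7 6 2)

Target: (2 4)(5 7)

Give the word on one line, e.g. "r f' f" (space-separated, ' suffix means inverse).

f r f' r

  after f: (1 4 7 6 2)
  after r: (1 2 3 4 7)(5 6)
  after f': (1 6 5 7 2 3)
  after r: (2 4)(5 7)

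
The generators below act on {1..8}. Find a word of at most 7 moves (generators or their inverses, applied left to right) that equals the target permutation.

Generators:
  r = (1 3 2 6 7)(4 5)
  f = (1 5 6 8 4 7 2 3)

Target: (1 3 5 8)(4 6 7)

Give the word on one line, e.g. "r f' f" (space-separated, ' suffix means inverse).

r r f f r

  after r: (1 3 2 6 7)(4 5)
  after r: (1 2 7 3 6)
  after f: (1 3 8 4 7)(5 6)
  after f: (2 3 4)(5 8 7)
  after r: (1 3 5 8)(4 6 7)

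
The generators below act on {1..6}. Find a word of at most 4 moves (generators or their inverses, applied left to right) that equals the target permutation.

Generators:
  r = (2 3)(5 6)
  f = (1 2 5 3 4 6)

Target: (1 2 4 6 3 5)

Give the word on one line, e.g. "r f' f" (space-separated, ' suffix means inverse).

  after r: (2 3)(5 6)
  after f: (1 2 4 6 3 5)

r f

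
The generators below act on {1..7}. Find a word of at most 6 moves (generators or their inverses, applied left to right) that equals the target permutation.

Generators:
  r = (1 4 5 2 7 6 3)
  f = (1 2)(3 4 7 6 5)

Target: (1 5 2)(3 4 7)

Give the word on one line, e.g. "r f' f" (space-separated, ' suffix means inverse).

f' r f' r

  after f': (1 2)(3 5 6 7 4)
  after r: (1 7 5 3 2 4)
  after f': (1 4 2 3)(6 7)
  after r: (1 5 2)(3 4 7)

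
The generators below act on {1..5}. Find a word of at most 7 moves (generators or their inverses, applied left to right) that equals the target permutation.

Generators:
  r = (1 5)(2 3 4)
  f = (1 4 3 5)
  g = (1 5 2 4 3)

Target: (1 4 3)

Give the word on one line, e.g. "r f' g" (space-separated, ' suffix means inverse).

g r f' f' f'

  after g: (1 5 2 4 3)
  after r: (3 5)
  after f': (1 5 4)
  after f': (1 3 4 5)
  after f': (1 4 3)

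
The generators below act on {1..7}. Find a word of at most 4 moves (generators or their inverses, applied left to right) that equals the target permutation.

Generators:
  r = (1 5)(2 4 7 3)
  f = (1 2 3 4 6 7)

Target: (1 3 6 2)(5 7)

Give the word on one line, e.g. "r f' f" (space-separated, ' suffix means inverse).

f r f'

  after f: (1 2 3 4 6 7)
  after r: (1 4 6 3 7 5)
  after f': (1 3 6 2)(5 7)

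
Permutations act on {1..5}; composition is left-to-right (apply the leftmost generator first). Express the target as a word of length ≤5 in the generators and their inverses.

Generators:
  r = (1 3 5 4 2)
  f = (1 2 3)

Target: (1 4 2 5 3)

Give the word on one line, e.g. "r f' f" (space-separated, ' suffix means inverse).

f' r' r' r' f

  after f': (1 3 2)
  after r': (3 4 5)
  after r': (1 2 4 3 5)
  after r': (1 4)(2 5)
  after f: (1 4 2 5 3)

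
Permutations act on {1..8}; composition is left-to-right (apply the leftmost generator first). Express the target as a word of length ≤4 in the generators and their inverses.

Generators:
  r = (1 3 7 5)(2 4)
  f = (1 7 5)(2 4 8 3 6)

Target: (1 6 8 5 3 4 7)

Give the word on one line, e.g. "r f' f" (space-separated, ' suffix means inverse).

  after f: (1 7 5)(2 4 8 3 6)
  after r': (1 3 6 4 8)
  after f: (1 6 8 7 5)(2 4 3)
  after r: (1 6 8 5 3 4 7)

f r' f r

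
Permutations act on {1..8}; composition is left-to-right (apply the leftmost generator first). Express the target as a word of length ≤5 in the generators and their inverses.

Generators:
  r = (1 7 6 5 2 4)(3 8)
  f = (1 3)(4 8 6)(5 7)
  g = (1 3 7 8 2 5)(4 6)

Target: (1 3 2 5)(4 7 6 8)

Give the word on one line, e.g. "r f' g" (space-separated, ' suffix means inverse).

  after g': (1 5 2 8 7 3)(4 6)
  after f': (1 7)(2 4 8 5)
  after r': (3 8 6 7 4)
  after g: (1 3 2 5)(4 7 6 8)

g' f' r' g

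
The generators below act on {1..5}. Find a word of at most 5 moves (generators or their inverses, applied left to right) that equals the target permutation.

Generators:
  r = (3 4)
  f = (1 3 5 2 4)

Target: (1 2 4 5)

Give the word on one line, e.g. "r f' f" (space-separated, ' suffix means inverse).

  after f': (1 4 2 5 3)
  after f': (1 2 3 4 5)
  after r: (1 2 4 5)

f' f' r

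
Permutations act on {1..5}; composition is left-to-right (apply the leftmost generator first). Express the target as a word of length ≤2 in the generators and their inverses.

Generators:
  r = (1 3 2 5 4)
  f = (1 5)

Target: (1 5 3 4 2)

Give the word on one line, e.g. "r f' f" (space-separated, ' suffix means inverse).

r' r'

  after r': (1 4 5 2 3)
  after r': (1 5 3 4 2)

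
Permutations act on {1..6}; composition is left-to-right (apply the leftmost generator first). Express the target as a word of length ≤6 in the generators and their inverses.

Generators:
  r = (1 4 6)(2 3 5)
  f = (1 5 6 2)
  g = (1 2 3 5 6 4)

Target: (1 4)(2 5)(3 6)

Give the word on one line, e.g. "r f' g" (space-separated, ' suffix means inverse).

r' g' f g

  after r': (1 6 4)(2 5 3)
  after g': (1 5 2 3)
  after f: (1 6 2 3 5)
  after g: (1 4)(2 5)(3 6)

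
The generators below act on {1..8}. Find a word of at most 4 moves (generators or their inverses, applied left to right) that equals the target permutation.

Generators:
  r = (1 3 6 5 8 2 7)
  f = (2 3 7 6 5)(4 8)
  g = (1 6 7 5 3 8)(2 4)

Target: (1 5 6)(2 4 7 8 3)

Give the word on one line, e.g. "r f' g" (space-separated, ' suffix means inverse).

g r

  after g: (1 6 7 5 3 8)(2 4)
  after r: (1 5 6)(2 4 7 8 3)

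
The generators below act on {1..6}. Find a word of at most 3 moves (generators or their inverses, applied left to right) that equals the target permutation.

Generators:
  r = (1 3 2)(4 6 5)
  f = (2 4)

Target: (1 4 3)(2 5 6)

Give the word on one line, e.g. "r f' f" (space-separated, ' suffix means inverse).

  after f: (2 4)
  after r': (1 2 5 6 4 3)
  after f': (1 4 3)(2 5 6)

f r' f'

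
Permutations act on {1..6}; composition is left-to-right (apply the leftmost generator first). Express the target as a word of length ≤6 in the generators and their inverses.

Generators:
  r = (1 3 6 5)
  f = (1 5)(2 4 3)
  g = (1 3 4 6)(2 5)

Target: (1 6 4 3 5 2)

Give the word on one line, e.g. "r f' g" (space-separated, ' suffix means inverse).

g' f f f

  after g': (1 6 4 3)(2 5)
  after f: (1 6 3 5 4 2)
  after f: (1 6 2 5 3)
  after f: (1 6 4 3 5 2)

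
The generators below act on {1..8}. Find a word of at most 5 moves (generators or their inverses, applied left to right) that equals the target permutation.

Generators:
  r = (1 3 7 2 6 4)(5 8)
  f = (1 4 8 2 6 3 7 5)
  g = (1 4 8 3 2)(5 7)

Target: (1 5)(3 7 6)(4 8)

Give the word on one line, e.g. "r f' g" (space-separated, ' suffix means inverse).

  after r: (1 3 7 2 6 4)(5 8)
  after f: (1 7 6 8)(2 3 5)
  after g: (1 5)(3 7 6)(4 8)

r f g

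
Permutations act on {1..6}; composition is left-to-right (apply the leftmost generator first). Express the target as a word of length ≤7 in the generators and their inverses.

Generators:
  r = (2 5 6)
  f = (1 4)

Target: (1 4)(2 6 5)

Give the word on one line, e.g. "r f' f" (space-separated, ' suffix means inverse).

r f f f r

  after r: (2 5 6)
  after f: (1 4)(2 5 6)
  after f: (2 5 6)
  after f: (1 4)(2 5 6)
  after r: (1 4)(2 6 5)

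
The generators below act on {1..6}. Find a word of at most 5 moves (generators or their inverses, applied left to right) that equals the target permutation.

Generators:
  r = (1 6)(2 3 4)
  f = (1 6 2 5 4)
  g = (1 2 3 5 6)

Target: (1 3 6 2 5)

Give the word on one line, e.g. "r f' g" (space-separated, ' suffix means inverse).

g' g' g'

  after g': (1 6 5 3 2)
  after g': (1 5 2 6 3)
  after g': (1 3 6 2 5)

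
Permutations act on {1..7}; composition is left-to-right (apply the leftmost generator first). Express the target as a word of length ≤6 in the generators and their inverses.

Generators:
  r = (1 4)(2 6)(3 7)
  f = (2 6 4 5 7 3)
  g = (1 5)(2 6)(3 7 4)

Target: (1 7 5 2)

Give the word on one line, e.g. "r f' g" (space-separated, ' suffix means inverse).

f' g' r' f

  after f': (2 3 7 5 4 6)
  after g': (1 5 7)(2 4)
  after r': (1 5 3 7 4 6 2)
  after f: (1 7 5 2)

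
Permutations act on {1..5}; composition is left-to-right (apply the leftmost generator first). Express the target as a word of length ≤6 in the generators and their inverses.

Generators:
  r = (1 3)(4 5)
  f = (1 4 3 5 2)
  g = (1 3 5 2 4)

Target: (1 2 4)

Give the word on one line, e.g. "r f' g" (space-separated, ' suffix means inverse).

  after f': (1 2 5 3 4)
  after g': (1 5)(2 3)
  after f: (1 2 5 4 3)
  after r: (1 2 4)

f' g' f r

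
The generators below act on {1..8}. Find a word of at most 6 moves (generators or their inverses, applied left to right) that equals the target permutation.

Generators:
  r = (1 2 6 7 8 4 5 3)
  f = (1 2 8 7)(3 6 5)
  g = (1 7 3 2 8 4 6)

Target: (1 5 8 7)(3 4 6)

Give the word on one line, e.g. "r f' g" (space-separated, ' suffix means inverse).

  after g: (1 7 3 2 8 4 6)
  after r: (1 8 5 3 6 2 4 7)
  after r: (1 4 8 3 7 2 5)
  after r: (1 5 2 3 8)(6 7)
  after g: (1 5 8 7)(3 4 6)

g r r r g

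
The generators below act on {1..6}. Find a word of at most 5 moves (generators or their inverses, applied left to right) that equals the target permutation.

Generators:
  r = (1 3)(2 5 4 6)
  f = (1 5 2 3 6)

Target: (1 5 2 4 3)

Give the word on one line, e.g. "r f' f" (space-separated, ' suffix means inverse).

f' r f'

  after f': (1 6 3 2 5)
  after r: (1 2 4 6)(3 5)
  after f': (1 5 2 4 3)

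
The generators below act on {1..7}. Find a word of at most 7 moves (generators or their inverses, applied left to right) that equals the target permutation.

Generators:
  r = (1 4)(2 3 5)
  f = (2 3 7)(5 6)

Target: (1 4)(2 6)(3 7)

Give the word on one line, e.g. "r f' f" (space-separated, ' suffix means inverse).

f r f f f

  after f: (2 3 7)(5 6)
  after r: (1 4)(2 5 6)(3 7)
  after f: (1 4)(2 6 3)
  after f: (1 4)(2 5 6 7)
  after f: (1 4)(2 6)(3 7)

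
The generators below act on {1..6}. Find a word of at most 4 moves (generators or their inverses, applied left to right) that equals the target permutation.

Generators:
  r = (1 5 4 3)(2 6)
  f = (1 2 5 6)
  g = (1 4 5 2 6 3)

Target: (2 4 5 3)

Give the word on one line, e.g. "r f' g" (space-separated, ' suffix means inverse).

  after g': (1 3 6 2 5 4)
  after r: (2 4 5 3)

g' r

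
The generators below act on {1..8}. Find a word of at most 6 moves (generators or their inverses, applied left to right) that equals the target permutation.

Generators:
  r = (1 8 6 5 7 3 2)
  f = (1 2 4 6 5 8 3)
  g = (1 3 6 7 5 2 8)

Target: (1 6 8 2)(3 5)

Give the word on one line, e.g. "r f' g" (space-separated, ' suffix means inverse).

  after r: (1 8 6 5 7 3 2)
  after g: (2 3 8 7 6)
  after r: (1 8 3 6)(5 7)
  after r: (1 6 8 2)(3 5)

r g r r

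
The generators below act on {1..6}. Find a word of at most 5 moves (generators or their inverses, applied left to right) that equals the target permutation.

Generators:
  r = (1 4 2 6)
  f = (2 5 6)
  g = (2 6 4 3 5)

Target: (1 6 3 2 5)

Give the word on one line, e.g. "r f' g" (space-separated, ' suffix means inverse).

g' r g' r' g

  after g': (2 5 3 4 6)
  after r: (1 4)(2 5 3)
  after g': (1 6 2 3 5 4)
  after r': (1 2 3 5)(4 6)
  after g: (1 6 3 2 5)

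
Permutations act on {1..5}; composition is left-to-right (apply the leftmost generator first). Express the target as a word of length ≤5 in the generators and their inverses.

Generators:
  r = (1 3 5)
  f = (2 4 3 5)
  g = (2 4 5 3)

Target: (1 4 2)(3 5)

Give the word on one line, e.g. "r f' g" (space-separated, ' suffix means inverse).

  after r: (1 3 5)
  after f': (1 4 2 5)
  after r': (1 4 2 3)
  after r': (1 4 2)(3 5)

r f' r' r'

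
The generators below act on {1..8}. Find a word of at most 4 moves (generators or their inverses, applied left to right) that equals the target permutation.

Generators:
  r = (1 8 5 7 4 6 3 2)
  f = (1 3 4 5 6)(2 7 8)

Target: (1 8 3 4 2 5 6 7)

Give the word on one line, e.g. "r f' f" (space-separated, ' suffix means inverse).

f' f' r'

  after f': (1 6 5 4 3)(2 8 7)
  after f': (1 5 3 6 4)(2 7 8)
  after r': (1 8 3 4 2 5 6 7)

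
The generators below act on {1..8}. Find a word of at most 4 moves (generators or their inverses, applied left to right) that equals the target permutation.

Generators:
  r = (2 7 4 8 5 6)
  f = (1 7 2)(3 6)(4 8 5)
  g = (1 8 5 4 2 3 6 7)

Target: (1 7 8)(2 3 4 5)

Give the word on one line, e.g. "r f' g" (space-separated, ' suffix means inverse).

  after f': (1 2 7)(3 6)(4 5 8)
  after r': (1 6 3 5 4 8 7)
  after g: (1 7 8)(2 3 4 5)

f' r' g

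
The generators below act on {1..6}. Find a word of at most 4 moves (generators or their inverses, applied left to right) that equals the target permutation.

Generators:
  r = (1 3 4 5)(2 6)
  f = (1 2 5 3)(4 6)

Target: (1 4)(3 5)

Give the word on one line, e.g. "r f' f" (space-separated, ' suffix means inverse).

r' r'

  after r': (1 5 4 3)(2 6)
  after r': (1 4)(3 5)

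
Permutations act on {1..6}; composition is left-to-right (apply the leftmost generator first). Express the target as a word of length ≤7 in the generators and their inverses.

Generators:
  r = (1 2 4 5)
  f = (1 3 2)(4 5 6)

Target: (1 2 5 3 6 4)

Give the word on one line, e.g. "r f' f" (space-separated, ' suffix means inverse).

r' r' f r f'

  after r': (1 5 4 2)
  after r': (1 4)(2 5)
  after f: (1 5)(2 6 4 3)
  after r: (2 6 5)(3 4)
  after f': (1 2 5 3 6 4)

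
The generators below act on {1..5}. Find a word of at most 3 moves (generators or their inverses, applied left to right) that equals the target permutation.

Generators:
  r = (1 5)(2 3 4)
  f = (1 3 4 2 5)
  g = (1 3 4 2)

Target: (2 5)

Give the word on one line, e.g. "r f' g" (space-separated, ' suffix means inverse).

g f'

  after g: (1 3 4 2)
  after f': (2 5)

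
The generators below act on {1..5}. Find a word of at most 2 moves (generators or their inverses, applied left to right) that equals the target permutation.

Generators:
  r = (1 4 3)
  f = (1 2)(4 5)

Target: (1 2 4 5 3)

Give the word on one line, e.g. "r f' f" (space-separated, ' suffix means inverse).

  after f': (1 2)(4 5)
  after r: (1 2 4 5 3)

f' r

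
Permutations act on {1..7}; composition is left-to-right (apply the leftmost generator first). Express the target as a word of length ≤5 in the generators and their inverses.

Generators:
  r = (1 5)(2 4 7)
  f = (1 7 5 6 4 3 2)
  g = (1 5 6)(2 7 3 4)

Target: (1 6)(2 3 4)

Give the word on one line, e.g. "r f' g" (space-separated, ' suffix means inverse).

g g r

  after g: (1 5 6)(2 7 3 4)
  after g: (1 6 5)(2 3)(4 7)
  after r: (1 6)(2 3 4)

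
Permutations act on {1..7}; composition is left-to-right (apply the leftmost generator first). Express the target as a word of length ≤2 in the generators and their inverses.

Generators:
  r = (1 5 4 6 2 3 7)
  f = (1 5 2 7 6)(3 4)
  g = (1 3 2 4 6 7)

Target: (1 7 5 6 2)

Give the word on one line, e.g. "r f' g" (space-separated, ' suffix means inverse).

  after f': (1 6 7 2 5)(3 4)
  after f': (1 7 5 6 2)

f' f'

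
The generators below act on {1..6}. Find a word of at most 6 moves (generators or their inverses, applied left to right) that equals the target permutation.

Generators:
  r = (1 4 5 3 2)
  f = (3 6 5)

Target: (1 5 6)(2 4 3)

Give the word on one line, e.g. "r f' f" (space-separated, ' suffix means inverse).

  after f': (3 5 6)
  after r': (1 2 3 4)(5 6)
  after r': (1 3)(2 5 6 4)
  after r': (1 5 6)(2 4 3)

f' r' r' r'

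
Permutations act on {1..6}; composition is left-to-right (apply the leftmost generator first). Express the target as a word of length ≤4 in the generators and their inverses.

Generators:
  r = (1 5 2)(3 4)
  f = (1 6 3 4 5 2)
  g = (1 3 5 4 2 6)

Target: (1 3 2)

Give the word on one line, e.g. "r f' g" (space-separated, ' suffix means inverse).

  after g: (1 3 5 4 2 6)
  after r': (1 4 5 3)(2 6)
  after f: (1 5 4 2 3 6)
  after g': (1 3 2)

g r' f g'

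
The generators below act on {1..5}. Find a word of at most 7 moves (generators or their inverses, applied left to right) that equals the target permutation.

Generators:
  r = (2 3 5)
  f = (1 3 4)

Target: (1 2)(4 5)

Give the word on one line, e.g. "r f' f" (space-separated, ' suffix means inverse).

  after r: (2 3 5)
  after f: (1 3 5 2 4)
  after r: (1 5 3 2 4)
  after f: (1 5 4 3 2)
  after r: (1 2)(4 5)

r f r f r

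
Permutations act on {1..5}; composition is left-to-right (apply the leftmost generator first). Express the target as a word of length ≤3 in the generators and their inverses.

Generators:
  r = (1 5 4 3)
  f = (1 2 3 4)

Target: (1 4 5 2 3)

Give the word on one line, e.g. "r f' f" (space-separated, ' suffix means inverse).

  after r': (1 3 4 5)
  after f: (1 4 5 2 3)

r' f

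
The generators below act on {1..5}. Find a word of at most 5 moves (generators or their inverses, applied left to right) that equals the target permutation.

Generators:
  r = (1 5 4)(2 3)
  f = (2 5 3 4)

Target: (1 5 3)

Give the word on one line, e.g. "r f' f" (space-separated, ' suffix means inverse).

r' f' r f

  after r': (1 4 5)(2 3)
  after f': (1 3 4 2 5)
  after r: (1 2 4 3)
  after f: (1 5 3)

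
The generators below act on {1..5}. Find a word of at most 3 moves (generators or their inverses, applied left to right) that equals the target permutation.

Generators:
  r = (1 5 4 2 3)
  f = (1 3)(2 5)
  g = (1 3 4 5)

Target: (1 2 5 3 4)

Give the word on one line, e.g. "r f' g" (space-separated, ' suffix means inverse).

r' r'

  after r': (1 3 2 4 5)
  after r': (1 2 5 3 4)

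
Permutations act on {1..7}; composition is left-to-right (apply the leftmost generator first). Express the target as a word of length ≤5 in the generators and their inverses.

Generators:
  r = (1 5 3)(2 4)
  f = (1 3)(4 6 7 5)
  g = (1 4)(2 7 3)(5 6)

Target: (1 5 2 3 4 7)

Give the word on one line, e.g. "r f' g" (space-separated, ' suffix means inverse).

  after r: (1 5 3)(2 4)
  after f': (1 7 6 4 2 5)
  after f': (1 6 5 3)(2 7 4)
  after g: (1 5 2 3 4 7)

r f' f' g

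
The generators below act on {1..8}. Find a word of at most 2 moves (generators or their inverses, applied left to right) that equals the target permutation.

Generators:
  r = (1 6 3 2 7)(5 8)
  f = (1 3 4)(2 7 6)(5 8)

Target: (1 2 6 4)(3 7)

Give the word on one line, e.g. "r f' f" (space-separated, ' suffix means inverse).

r f

  after r: (1 6 3 2 7)(5 8)
  after f: (1 2 6 4)(3 7)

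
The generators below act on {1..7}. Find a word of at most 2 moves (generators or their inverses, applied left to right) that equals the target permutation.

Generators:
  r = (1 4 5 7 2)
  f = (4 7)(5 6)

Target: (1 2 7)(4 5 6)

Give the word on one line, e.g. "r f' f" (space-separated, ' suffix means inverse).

f r'

  after f: (4 7)(5 6)
  after r': (1 2 7)(4 5 6)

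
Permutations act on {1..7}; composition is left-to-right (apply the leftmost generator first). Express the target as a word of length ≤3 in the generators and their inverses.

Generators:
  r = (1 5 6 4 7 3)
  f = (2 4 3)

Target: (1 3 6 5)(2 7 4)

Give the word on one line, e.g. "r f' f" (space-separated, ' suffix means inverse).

  after f: (2 4 3)
  after f: (2 3 4)
  after r': (1 3 6 5)(2 7 4)

f f r'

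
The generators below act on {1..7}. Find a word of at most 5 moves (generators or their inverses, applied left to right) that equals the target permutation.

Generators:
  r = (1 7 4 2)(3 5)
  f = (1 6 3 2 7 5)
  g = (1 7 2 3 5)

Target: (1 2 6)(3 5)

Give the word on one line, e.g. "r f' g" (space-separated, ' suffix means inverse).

g' f f f g'

  after g': (1 5 3 2 7)
  after f: (2 5)(3 7 6)
  after f: (1 6 2)(3 5 7)
  after f: (1 3)(2 6 7)
  after g': (1 2 6)(3 5)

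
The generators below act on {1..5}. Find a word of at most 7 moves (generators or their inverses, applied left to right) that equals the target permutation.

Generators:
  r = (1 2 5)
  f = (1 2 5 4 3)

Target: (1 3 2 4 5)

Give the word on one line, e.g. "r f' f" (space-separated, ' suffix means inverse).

  after r': (1 5 2)
  after f': (1 2 3 4 5)
  after r': (2 3 4)
  after f': (1 3 5 2 4)
  after r': (1 3 2 4 5)

r' f' r' f' r'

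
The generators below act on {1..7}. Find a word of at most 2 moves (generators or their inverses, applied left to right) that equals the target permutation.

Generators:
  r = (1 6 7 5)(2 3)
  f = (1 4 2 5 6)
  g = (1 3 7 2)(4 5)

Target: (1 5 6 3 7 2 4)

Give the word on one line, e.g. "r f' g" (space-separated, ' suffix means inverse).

  after f: (1 4 2 5 6)
  after g: (1 5 6 3 7 2 4)

f g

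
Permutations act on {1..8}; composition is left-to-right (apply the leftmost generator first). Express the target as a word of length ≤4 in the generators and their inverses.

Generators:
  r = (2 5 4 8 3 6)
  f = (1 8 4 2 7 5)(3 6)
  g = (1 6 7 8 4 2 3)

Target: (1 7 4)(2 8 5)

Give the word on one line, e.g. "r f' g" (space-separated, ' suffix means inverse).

  after f': (1 5 7 2 4 8)(3 6)
  after f': (1 7 4)(2 8 5)

f' f'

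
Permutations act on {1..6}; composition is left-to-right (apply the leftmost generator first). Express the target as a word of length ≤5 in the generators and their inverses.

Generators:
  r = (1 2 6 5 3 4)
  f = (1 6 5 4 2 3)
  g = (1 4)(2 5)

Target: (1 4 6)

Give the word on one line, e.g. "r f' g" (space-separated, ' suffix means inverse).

  after f': (1 3 2 4 5 6)
  after g': (1 3 5 6 4 2)
  after r: (1 4 6)

f' g' r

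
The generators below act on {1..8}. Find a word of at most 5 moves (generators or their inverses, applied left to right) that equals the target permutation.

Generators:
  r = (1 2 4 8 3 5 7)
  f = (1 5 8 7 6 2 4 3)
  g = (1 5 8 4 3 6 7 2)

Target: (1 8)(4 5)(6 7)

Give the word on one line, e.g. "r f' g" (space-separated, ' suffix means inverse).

r' r' g

  after r': (1 7 5 3 8 4 2)
  after r': (1 5 8 2 7 3 4)
  after g: (1 8)(4 5)(6 7)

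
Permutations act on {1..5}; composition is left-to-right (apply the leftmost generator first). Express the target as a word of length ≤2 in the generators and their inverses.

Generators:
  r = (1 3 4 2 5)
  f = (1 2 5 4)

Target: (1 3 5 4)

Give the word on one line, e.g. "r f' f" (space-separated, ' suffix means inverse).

r f'

  after r: (1 3 4 2 5)
  after f': (1 3 5 4)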